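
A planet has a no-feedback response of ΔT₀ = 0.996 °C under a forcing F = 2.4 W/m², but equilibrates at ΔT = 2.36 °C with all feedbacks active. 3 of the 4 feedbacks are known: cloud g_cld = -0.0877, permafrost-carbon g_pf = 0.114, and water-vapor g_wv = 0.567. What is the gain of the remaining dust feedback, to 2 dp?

Amplification A = ΔT/ΔT₀ = 2.36/0.996 = 2.369.
Total gain g = 1 − 1/A = 1 − 1/2.369 = 0.5779.
Known gains sum to -0.0877 + 0.114 + 0.567 = 0.5933.
g_dust = 0.5779 − 0.5933 = -0.02.

-0.02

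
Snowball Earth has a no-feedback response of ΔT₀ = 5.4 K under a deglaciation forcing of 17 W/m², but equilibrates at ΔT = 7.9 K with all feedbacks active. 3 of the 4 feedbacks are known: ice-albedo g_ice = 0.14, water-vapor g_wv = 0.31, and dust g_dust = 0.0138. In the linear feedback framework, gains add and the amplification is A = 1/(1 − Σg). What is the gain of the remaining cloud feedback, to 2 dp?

Amplification A = ΔT/ΔT₀ = 7.9/5.4 = 1.463.
Total gain g = 1 − 1/A = 1 − 1/1.463 = 0.3165.
Known gains sum to 0.14 + 0.31 + 0.0138 = 0.4638.
g_cld = 0.3165 − 0.4638 = -0.15.

-0.15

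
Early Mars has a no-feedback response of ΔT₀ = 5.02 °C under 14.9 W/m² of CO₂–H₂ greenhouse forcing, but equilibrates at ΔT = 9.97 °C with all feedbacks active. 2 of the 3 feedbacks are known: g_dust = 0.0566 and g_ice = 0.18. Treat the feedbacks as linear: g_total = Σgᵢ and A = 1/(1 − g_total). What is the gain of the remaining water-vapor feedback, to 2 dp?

Amplification A = ΔT/ΔT₀ = 9.97/5.02 = 1.986.
Total gain g = 1 − 1/A = 1 − 1/1.986 = 0.4965.
Known gains sum to 0.0566 + 0.18 = 0.2366.
g_wv = 0.4965 − 0.2366 = 0.26.

0.26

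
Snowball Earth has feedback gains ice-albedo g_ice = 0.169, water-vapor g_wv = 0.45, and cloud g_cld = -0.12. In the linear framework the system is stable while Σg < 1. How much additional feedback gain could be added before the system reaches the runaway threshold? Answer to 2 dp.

Current total gain = 0.169 + 0.45 − 0.12 = 0.499.
Margin to runaway = 1 − 0.499 = 0.50.

0.50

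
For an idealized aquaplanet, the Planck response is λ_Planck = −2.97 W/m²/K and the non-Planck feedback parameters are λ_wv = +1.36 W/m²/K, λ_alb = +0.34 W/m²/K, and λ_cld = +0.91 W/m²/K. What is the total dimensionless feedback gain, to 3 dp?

0.879

Convert to gains: g_wv = 1.36/2.97 = 0.4579; g_alb = 0.34/2.97 = 0.1145; g_cld = 0.91/2.97 = 0.3064.
Total gain g = 0.8788.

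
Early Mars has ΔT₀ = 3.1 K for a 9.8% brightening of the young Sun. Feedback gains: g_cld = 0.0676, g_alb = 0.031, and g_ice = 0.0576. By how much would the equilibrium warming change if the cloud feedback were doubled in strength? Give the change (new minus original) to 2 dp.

0.32 K

Original: g = 0.1562, ΔT = 3.1/(1−0.1562) = 3.6739 K.
With doubled cloud: g' = 0.2238, ΔT' = 3.1/(1−0.2238) = 3.9938 K.
Change = 3.9938 − 3.6739 = 0.32 K.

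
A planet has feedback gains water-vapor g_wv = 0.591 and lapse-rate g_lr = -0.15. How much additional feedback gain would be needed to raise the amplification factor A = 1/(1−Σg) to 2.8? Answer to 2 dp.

Current total gain = 0.441.
Target gain for A = 2.8: g* = 1 − 1/2.8 = 0.6429.
Additional gain needed = 0.6429 − 0.441 = 0.20.

0.20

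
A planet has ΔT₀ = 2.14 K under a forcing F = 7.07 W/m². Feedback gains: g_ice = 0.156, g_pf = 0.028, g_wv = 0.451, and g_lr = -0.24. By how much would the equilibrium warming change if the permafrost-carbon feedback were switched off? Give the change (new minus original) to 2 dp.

-0.16 K

Original: g = 0.395, ΔT = 2.14/(1−0.395) = 3.5372 K.
Without permafrost-carbon: g' = 0.367, ΔT' = 2.14/(1−0.367) = 3.3807 K.
Change = 3.3807 − 3.5372 = -0.16 K.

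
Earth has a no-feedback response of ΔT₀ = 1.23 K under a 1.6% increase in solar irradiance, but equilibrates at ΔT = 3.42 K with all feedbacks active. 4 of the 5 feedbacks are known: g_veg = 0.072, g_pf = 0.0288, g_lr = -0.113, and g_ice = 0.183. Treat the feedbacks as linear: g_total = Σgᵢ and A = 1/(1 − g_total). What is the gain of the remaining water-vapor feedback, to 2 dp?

0.47

Amplification A = ΔT/ΔT₀ = 3.42/1.23 = 2.78.
Total gain g = 1 − 1/A = 1 − 1/2.78 = 0.6403.
Known gains sum to 0.072 + 0.0288 − 0.113 + 0.183 = 0.1708.
g_wv = 0.6403 − 0.1708 = 0.47.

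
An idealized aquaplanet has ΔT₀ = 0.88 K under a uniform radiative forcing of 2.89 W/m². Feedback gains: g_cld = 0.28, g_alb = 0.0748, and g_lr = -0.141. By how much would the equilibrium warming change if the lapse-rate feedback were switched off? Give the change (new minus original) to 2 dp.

0.24 K

Original: g = 0.2138, ΔT = 0.88/(1−0.2138) = 1.1193 K.
Without lapse-rate: g' = 0.3548, ΔT' = 0.88/(1−0.3548) = 1.3639 K.
Change = 1.3639 − 1.1193 = 0.24 K.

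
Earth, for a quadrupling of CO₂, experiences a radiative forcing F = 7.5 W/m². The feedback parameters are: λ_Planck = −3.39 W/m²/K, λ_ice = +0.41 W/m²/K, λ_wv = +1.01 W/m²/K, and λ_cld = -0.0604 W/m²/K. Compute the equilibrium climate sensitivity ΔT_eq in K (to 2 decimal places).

Net feedback parameter λ = (−3.39) + (+0.41) + (+1.01) + (-0.0604) = -2.0304 W/m²/K.
ΔT = −F/λ = −7.5/(-2.0304) = 3.69 K.

3.69 K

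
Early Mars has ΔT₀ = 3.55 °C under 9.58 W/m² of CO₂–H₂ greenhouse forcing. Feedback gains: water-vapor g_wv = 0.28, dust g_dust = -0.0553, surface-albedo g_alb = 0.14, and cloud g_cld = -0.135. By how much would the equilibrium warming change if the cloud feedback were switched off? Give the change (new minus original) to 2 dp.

Original: g = 0.2297, ΔT = 3.55/(1−0.2297) = 4.6086 °C.
Without cloud: g' = 0.3647, ΔT' = 3.55/(1−0.3647) = 5.5879 °C.
Change = 5.5879 − 4.6086 = 0.98 °C.

0.98 °C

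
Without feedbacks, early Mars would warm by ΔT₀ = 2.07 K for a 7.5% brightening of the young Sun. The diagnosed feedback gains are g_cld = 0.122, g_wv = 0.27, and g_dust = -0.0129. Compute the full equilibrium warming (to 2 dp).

3.33 K

Total gain g = 0.122 + 0.27 − 0.0129 = 0.3791.
Amplification A = 1/(1 − 0.3791) = 1.611.
ΔT = 2.07 × 1.611 = 3.33 K.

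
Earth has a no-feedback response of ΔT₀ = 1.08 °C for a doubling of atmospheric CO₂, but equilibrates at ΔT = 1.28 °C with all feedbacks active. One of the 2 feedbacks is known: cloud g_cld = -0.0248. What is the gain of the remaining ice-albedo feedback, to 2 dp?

Amplification A = ΔT/ΔT₀ = 1.28/1.08 = 1.185.
Total gain g = 1 − 1/A = 1 − 1/1.185 = 0.1561.
The known gain is -0.0248.
g_ice = 0.1561 + 0.0248 = 0.18.

0.18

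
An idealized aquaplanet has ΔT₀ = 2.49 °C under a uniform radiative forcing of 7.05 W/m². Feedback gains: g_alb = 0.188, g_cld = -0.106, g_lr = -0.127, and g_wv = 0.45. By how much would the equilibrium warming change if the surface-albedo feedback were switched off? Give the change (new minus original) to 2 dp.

Original: g = 0.405, ΔT = 2.49/(1−0.405) = 4.1849 °C.
Without surface-albedo: g' = 0.217, ΔT' = 2.49/(1−0.217) = 3.1801 °C.
Change = 3.1801 − 4.1849 = -1.00 °C.

-1.00 °C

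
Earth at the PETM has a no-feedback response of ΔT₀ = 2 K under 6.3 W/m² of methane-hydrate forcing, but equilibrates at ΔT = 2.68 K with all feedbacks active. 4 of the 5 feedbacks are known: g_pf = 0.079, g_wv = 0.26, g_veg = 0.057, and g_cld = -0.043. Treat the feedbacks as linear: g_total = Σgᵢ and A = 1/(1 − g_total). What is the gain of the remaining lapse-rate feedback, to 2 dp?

Amplification A = ΔT/ΔT₀ = 2.68/2 = 1.34.
Total gain g = 1 − 1/A = 1 − 1/1.34 = 0.2537.
Known gains sum to 0.079 + 0.26 + 0.057 − 0.043 = 0.353.
g_lr = 0.2537 − 0.353 = -0.10.

-0.10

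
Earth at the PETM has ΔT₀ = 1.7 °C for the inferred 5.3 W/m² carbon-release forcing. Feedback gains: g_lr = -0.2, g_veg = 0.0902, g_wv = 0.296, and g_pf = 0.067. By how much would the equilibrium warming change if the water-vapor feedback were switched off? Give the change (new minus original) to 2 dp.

-0.65 °C

Original: g = 0.2532, ΔT = 1.7/(1−0.2532) = 2.2764 °C.
Without water-vapor: g' = -0.0428, ΔT' = 1.7/(1+0.0428) = 1.6302 °C.
Change = 1.6302 − 2.2764 = -0.65 °C.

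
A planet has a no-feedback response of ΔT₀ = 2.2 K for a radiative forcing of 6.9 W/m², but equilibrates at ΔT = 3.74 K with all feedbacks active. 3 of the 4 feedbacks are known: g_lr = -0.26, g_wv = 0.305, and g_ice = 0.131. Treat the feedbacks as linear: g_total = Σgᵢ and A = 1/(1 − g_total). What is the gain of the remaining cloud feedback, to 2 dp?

Amplification A = ΔT/ΔT₀ = 3.74/2.2 = 1.7.
Total gain g = 1 − 1/A = 1 − 1/1.7 = 0.4118.
Known gains sum to -0.26 + 0.305 + 0.131 = 0.176.
g_cld = 0.4118 − 0.176 = 0.24.

0.24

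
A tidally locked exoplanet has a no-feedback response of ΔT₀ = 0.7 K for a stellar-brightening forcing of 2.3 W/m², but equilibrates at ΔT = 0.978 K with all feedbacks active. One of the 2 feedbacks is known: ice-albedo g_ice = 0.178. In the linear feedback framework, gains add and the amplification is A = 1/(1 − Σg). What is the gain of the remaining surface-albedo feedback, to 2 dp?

Amplification A = ΔT/ΔT₀ = 0.978/0.7 = 1.397.
Total gain g = 1 − 1/A = 1 − 1/1.397 = 0.2842.
The known gain is 0.178.
g_alb = 0.2842 − 0.178 = 0.11.

0.11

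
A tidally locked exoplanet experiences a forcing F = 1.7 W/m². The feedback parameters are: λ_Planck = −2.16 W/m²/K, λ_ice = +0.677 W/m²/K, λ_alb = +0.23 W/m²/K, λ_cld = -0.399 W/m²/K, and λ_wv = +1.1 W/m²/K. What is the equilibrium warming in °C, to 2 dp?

3.08 °C

Net feedback parameter λ = (−2.16) + (+0.677) + (+0.23) + (-0.399) + (+1.1) = -0.552 W/m²/K.
ΔT = −F/λ = −1.7/(-0.552) = 3.08 °C.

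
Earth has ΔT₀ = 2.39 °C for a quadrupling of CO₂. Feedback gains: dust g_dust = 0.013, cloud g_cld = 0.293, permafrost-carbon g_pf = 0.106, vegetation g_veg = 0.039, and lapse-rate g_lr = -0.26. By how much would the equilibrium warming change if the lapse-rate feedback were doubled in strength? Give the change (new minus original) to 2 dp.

Original: g = 0.191, ΔT = 2.39/(1−0.191) = 2.9543 °C.
With doubled lapse-rate: g' = -0.069, ΔT' = 2.39/(1+0.069) = 2.2357 °C.
Change = 2.2357 − 2.9543 = -0.72 °C.

-0.72 °C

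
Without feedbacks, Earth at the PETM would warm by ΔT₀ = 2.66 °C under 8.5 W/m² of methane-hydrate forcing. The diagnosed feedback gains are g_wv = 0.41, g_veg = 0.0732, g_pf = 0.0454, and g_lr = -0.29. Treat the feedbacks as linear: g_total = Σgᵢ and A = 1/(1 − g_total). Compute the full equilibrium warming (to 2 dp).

Total gain g = 0.41 + 0.0732 + 0.0454 − 0.29 = 0.2386.
Amplification A = 1/(1 − 0.2386) = 1.313.
ΔT = 2.66 × 1.313 = 3.49 °C.

3.49 °C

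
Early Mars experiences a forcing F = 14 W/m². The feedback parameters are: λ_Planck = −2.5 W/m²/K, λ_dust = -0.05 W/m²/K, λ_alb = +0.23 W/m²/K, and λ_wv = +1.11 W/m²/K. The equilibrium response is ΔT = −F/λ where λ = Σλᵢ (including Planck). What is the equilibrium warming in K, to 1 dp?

11.6 K

Net feedback parameter λ = (−2.5) + (-0.05) + (+0.23) + (+1.11) = -1.21 W/m²/K.
ΔT = −F/λ = −14/(-1.21) = 11.6 K.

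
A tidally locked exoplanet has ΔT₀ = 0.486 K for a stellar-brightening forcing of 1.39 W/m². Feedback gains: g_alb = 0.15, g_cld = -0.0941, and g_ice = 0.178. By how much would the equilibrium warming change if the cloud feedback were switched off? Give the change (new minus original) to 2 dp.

0.09 K

Original: g = 0.2339, ΔT = 0.486/(1−0.2339) = 0.6344 K.
Without cloud: g' = 0.328, ΔT' = 0.486/(1−0.328) = 0.7232 K.
Change = 0.7232 − 0.6344 = 0.09 K.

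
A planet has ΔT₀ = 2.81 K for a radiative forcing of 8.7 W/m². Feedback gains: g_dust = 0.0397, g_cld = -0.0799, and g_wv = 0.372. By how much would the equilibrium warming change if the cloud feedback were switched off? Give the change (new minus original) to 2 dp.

0.57 K

Original: g = 0.3318, ΔT = 2.81/(1−0.3318) = 4.2053 K.
Without cloud: g' = 0.4117, ΔT' = 2.81/(1−0.4117) = 4.7765 K.
Change = 4.7765 − 4.2053 = 0.57 K.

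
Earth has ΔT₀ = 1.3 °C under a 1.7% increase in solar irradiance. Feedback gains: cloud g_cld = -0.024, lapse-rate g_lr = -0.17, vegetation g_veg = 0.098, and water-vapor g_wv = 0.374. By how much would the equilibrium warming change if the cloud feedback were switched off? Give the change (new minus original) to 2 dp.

Original: g = 0.278, ΔT = 1.3/(1−0.278) = 1.8006 °C.
Without cloud: g' = 0.302, ΔT' = 1.3/(1−0.302) = 1.8625 °C.
Change = 1.8625 − 1.8006 = 0.06 °C.

0.06 °C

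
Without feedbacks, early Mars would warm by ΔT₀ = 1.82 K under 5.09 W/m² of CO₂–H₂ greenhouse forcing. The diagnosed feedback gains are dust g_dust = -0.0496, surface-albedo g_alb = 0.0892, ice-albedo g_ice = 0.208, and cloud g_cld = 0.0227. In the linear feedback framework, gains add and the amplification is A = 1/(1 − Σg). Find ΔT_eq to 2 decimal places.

Total gain g = -0.0496 + 0.0892 + 0.208 + 0.0227 = 0.2703.
Amplification A = 1/(1 − 0.2703) = 1.37.
ΔT = 1.82 × 1.37 = 2.49 K.

2.49 K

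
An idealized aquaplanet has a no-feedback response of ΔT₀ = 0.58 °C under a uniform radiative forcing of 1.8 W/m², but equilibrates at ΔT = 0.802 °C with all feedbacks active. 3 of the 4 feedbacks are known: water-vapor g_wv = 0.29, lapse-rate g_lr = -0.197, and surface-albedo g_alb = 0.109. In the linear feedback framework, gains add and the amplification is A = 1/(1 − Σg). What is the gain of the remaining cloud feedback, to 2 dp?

0.07

Amplification A = ΔT/ΔT₀ = 0.802/0.58 = 1.383.
Total gain g = 1 − 1/A = 1 − 1/1.383 = 0.2769.
Known gains sum to 0.29 − 0.197 + 0.109 = 0.202.
g_cld = 0.2769 − 0.202 = 0.07.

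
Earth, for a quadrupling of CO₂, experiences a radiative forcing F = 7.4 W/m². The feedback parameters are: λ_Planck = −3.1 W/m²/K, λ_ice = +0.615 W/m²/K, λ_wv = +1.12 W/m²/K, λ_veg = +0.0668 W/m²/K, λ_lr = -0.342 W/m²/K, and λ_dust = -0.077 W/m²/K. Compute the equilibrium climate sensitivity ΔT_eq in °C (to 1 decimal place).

4.3 °C

Net feedback parameter λ = (−3.1) + (+0.615) + (+1.12) + (+0.0668) + (-0.342) + (-0.077) = -1.7172 W/m²/K.
ΔT = −F/λ = −7.4/(-1.7172) = 4.3 °C.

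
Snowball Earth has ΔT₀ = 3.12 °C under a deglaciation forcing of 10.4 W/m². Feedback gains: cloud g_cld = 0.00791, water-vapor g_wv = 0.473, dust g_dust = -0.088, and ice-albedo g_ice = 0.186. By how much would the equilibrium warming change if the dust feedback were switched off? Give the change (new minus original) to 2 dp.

1.96 °C

Original: g = 0.57891, ΔT = 3.12/(1−0.57891) = 7.4093 °C.
Without dust: g' = 0.66691, ΔT' = 3.12/(1−0.66691) = 9.3668 °C.
Change = 9.3668 − 7.4093 = 1.96 °C.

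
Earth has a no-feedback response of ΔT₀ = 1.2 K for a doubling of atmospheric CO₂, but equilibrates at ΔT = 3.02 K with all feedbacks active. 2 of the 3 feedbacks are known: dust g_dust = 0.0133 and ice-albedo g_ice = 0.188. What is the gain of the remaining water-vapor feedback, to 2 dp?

Amplification A = ΔT/ΔT₀ = 3.02/1.2 = 2.517.
Total gain g = 1 − 1/A = 1 − 1/2.517 = 0.6027.
Known gains sum to 0.0133 + 0.188 = 0.2013.
g_wv = 0.6027 − 0.2013 = 0.40.

0.40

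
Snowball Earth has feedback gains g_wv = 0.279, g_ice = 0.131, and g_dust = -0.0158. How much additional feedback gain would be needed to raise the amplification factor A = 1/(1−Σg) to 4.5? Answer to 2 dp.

Current total gain = 0.3942.
Target gain for A = 4.5: g* = 1 − 1/4.5 = 0.7778.
Additional gain needed = 0.7778 − 0.3942 = 0.38.

0.38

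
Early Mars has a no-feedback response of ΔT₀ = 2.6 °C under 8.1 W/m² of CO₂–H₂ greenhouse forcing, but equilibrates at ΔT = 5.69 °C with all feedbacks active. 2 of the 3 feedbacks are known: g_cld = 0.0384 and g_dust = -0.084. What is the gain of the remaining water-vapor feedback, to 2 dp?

Amplification A = ΔT/ΔT₀ = 5.69/2.6 = 2.188.
Total gain g = 1 − 1/A = 1 − 1/2.188 = 0.543.
Known gains sum to 0.0384 − 0.084 = -0.0456.
g_wv = 0.543 + 0.0456 = 0.59.

0.59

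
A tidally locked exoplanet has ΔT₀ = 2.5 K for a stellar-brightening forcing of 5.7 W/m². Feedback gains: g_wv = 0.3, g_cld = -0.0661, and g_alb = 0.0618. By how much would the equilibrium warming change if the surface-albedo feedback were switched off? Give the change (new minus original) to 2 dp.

Original: g = 0.2957, ΔT = 2.5/(1−0.2957) = 3.5496 K.
Without surface-albedo: g' = 0.2339, ΔT' = 2.5/(1−0.2339) = 3.2633 K.
Change = 3.2633 − 3.5496 = -0.29 K.

-0.29 K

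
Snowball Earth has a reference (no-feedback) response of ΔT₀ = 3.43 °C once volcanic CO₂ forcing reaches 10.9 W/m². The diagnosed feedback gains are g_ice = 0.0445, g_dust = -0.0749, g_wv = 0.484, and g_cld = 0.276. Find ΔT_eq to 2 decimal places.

Total gain g = 0.0445 − 0.0749 + 0.484 + 0.276 = 0.7296.
Amplification A = 1/(1 − 0.7296) = 3.698.
ΔT = 3.43 × 3.698 = 12.68 °C.

12.68 °C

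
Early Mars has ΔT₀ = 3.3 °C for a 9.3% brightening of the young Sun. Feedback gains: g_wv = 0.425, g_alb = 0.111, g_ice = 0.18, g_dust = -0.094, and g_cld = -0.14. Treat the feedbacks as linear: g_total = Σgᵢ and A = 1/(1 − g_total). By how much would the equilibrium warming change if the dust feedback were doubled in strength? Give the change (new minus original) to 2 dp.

Original: g = 0.482, ΔT = 3.3/(1−0.482) = 6.3707 °C.
With doubled dust: g' = 0.388, ΔT' = 3.3/(1−0.388) = 5.3922 °C.
Change = 5.3922 − 6.3707 = -0.98 °C.

-0.98 °C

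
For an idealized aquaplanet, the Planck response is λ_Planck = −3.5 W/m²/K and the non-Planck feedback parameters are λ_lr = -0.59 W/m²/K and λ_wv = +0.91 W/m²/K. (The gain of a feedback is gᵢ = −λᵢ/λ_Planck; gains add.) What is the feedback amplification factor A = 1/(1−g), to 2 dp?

Convert to gains: g_lr = -0.59/3.5 = -0.1686; g_wv = 0.91/3.5 = 0.26.
Total gain g = 0.0914.
A = 1/(1 − 0.0914) = 1.10.

1.10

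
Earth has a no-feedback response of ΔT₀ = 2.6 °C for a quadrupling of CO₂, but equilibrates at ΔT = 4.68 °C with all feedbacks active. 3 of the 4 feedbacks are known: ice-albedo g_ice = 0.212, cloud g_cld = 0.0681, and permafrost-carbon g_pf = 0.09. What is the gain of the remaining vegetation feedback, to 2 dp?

Amplification A = ΔT/ΔT₀ = 4.68/2.6 = 1.8.
Total gain g = 1 − 1/A = 1 − 1/1.8 = 0.4444.
Known gains sum to 0.212 + 0.0681 + 0.09 = 0.3701.
g_veg = 0.4444 − 0.3701 = 0.07.

0.07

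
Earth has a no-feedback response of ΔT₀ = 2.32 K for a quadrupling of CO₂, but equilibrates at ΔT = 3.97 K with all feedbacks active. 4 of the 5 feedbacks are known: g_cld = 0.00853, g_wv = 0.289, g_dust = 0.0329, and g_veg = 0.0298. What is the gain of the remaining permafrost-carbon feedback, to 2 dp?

Amplification A = ΔT/ΔT₀ = 3.97/2.32 = 1.711.
Total gain g = 1 − 1/A = 1 − 1/1.711 = 0.4155.
Known gains sum to 0.00853 + 0.289 + 0.0329 + 0.0298 = 0.36023.
g_pf = 0.4155 − 0.36023 = 0.06.

0.06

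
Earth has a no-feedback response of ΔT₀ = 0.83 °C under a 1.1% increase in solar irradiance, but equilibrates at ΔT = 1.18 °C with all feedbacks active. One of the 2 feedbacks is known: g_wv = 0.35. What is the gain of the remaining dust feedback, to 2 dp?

-0.05

Amplification A = ΔT/ΔT₀ = 1.18/0.83 = 1.422.
Total gain g = 1 − 1/A = 1 − 1/1.422 = 0.2968.
The known gain is 0.35.
g_dust = 0.2968 − 0.35 = -0.05.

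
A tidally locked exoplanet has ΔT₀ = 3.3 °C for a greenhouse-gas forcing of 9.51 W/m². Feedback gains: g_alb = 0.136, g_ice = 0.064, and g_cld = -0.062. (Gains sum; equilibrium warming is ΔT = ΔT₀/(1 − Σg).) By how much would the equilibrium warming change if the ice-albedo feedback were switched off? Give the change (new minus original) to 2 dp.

Original: g = 0.138, ΔT = 3.3/(1−0.138) = 3.8283 °C.
Without ice-albedo: g' = 0.074, ΔT' = 3.3/(1−0.074) = 3.5637 °C.
Change = 3.5637 − 3.8283 = -0.26 °C.

-0.26 °C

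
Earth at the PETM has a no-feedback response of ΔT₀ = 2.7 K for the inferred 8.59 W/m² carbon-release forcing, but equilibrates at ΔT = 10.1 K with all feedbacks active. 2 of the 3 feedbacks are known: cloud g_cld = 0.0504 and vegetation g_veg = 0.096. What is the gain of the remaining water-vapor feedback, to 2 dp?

0.59

Amplification A = ΔT/ΔT₀ = 10.1/2.7 = 3.741.
Total gain g = 1 − 1/A = 1 − 1/3.741 = 0.7327.
Known gains sum to 0.0504 + 0.096 = 0.1464.
g_wv = 0.7327 − 0.1464 = 0.59.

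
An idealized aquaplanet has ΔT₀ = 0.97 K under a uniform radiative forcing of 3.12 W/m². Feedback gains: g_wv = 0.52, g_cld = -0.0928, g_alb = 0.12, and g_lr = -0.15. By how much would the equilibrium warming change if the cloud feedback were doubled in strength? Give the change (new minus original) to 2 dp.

-0.21 K

Original: g = 0.3972, ΔT = 0.97/(1−0.3972) = 1.6092 K.
With doubled cloud: g' = 0.3044, ΔT' = 0.97/(1−0.3044) = 1.3945 K.
Change = 1.3945 − 1.6092 = -0.21 K.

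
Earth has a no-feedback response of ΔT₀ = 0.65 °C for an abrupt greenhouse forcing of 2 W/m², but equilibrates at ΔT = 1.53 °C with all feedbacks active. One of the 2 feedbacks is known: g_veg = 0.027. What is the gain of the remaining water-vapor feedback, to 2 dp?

Amplification A = ΔT/ΔT₀ = 1.53/0.65 = 2.354.
Total gain g = 1 − 1/A = 1 − 1/2.354 = 0.5752.
The known gain is 0.027.
g_wv = 0.5752 − 0.027 = 0.55.

0.55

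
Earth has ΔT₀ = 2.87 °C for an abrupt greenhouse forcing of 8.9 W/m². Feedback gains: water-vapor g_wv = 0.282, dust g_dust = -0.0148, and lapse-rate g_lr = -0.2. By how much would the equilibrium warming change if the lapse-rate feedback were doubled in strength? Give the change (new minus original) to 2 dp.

Original: g = 0.0672, ΔT = 2.87/(1−0.0672) = 3.0768 °C.
With doubled lapse-rate: g' = -0.1328, ΔT' = 2.87/(1+0.1328) = 2.5335 °C.
Change = 2.5335 − 3.0768 = -0.54 °C.

-0.54 °C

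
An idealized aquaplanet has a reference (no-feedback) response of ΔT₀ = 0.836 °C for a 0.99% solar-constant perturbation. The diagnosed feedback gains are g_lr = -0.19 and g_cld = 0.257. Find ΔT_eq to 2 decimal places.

0.90 °C

Total gain g = -0.19 + 0.257 = 0.067.
Amplification A = 1/(1 − 0.067) = 1.072.
ΔT = 0.836 × 1.072 = 0.90 °C.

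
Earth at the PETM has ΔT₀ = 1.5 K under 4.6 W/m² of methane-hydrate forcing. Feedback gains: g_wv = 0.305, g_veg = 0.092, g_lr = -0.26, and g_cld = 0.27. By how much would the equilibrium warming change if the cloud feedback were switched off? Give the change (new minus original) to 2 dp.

-0.79 K

Original: g = 0.407, ΔT = 1.5/(1−0.407) = 2.5295 K.
Without cloud: g' = 0.137, ΔT' = 1.5/(1−0.137) = 1.7381 K.
Change = 1.7381 − 2.5295 = -0.79 K.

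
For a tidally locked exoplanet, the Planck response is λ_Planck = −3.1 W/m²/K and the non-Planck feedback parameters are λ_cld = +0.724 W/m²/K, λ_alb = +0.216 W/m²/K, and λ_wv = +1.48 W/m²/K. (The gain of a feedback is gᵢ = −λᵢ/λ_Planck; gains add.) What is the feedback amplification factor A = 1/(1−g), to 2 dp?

Convert to gains: g_cld = 0.724/3.1 = 0.2335; g_alb = 0.216/3.1 = 0.06968; g_wv = 1.48/3.1 = 0.4774.
Total gain g = 0.78058.
A = 1/(1 − 0.78058) = 4.56.

4.56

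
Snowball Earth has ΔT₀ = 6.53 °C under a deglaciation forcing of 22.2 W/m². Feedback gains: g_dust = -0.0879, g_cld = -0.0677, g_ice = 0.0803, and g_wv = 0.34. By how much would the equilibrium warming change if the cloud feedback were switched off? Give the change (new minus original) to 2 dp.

Original: g = 0.2647, ΔT = 6.53/(1−0.2647) = 8.8807 °C.
Without cloud: g' = 0.3324, ΔT' = 6.53/(1−0.3324) = 9.7813 °C.
Change = 9.7813 − 8.8807 = 0.90 °C.

0.90 °C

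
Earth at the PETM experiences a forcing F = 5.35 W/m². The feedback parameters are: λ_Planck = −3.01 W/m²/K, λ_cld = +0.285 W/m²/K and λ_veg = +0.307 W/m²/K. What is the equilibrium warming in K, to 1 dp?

Net feedback parameter λ = (−3.01) + (+0.285) + (+0.307) = -2.418 W/m²/K.
ΔT = −F/λ = −5.35/(-2.418) = 2.2 K.

2.2 K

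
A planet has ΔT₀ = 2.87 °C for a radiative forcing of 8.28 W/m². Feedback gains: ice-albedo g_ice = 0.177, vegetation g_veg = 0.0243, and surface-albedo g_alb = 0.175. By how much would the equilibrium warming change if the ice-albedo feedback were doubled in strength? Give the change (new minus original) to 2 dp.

Original: g = 0.3763, ΔT = 2.87/(1−0.3763) = 4.6016 °C.
With doubled ice-albedo: g' = 0.5533, ΔT' = 2.87/(1−0.5533) = 6.4249 °C.
Change = 6.4249 − 4.6016 = 1.82 °C.

1.82 °C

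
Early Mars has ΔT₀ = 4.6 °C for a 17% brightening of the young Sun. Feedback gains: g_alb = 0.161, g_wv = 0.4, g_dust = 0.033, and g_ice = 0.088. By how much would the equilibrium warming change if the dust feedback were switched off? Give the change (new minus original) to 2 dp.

-1.36 °C

Original: g = 0.682, ΔT = 4.6/(1−0.682) = 14.4654 °C.
Without dust: g' = 0.649, ΔT' = 4.6/(1−0.649) = 13.1054 °C.
Change = 13.1054 − 14.4654 = -1.36 °C.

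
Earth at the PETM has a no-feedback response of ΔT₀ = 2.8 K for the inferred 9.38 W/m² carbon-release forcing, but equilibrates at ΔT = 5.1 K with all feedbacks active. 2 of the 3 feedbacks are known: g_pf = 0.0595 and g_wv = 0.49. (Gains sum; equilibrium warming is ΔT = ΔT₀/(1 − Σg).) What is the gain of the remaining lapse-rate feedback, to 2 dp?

Amplification A = ΔT/ΔT₀ = 5.1/2.8 = 1.821.
Total gain g = 1 − 1/A = 1 − 1/1.821 = 0.4509.
Known gains sum to 0.0595 + 0.49 = 0.5495.
g_lr = 0.4509 − 0.5495 = -0.10.

-0.10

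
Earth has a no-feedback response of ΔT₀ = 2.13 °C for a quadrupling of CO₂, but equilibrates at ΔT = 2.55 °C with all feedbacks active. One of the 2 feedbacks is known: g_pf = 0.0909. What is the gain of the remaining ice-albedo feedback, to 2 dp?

Amplification A = ΔT/ΔT₀ = 2.55/2.13 = 1.197.
Total gain g = 1 − 1/A = 1 − 1/1.197 = 0.1646.
The known gain is 0.0909.
g_ice = 0.1646 − 0.0909 = 0.07.

0.07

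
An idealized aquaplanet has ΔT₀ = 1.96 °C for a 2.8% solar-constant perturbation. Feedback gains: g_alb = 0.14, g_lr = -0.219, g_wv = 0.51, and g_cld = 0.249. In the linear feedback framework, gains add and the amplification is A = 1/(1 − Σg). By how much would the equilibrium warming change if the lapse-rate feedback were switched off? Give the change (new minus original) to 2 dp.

Original: g = 0.68, ΔT = 1.96/(1−0.68) = 6.1250 °C.
Without lapse-rate: g' = 0.899, ΔT' = 1.96/(1−0.899) = 19.4059 °C.
Change = 19.4059 − 6.1250 = 13.28 °C.

13.28 °C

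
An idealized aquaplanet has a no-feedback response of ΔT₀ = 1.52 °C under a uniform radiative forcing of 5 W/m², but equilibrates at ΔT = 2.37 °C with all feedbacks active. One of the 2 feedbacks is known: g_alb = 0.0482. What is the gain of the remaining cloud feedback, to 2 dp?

0.31

Amplification A = ΔT/ΔT₀ = 2.37/1.52 = 1.559.
Total gain g = 1 − 1/A = 1 − 1/1.559 = 0.3586.
The known gain is 0.0482.
g_cld = 0.3586 − 0.0482 = 0.31.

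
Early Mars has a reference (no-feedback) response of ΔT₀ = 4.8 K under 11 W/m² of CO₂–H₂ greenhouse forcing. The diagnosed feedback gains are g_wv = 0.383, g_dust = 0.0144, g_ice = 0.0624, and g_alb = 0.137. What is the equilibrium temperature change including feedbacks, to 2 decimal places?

11.90 K

Total gain g = 0.383 + 0.0144 + 0.0624 + 0.137 = 0.5968.
Amplification A = 1/(1 − 0.5968) = 2.48.
ΔT = 4.8 × 2.48 = 11.90 K.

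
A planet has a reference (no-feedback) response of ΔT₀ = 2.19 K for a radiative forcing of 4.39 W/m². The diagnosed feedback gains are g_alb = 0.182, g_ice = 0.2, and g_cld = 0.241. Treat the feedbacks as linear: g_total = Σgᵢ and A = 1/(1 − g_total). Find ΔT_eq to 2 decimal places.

5.81 K

Total gain g = 0.182 + 0.2 + 0.241 = 0.623.
Amplification A = 1/(1 − 0.623) = 2.653.
ΔT = 2.19 × 2.653 = 5.81 K.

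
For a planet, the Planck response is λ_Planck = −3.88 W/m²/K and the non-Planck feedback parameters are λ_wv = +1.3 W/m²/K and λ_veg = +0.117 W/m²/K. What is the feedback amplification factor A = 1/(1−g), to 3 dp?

Convert to gains: g_wv = 1.3/3.88 = 0.3351; g_veg = 0.117/3.88 = 0.03015.
Total gain g = 0.36525.
A = 1/(1 − 0.36525) = 1.575.

1.575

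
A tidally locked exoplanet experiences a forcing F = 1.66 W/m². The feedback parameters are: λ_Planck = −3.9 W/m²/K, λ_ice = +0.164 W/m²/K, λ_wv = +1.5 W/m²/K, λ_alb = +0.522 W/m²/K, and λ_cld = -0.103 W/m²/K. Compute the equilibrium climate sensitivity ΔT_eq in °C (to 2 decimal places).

0.91 °C

Net feedback parameter λ = (−3.9) + (+0.164) + (+1.5) + (+0.522) + (-0.103) = -1.817 W/m²/K.
ΔT = −F/λ = −1.66/(-1.817) = 0.91 °C.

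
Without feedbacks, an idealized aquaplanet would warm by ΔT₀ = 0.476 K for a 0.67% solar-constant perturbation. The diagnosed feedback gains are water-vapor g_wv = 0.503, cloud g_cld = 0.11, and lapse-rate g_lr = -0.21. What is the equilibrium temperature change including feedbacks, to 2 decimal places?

0.80 K

Total gain g = 0.503 + 0.11 − 0.21 = 0.403.
Amplification A = 1/(1 − 0.403) = 1.675.
ΔT = 0.476 × 1.675 = 0.80 K.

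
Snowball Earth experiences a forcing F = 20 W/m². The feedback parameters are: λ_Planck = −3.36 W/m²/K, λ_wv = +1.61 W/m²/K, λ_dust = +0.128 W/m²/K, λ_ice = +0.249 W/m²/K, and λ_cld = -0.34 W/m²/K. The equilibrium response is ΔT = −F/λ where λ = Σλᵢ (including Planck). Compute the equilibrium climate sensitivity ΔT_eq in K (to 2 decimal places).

Net feedback parameter λ = (−3.36) + (+1.61) + (+0.128) + (+0.249) + (-0.34) = -1.713 W/m²/K.
ΔT = −F/λ = −20/(-1.713) = 11.68 K.

11.68 K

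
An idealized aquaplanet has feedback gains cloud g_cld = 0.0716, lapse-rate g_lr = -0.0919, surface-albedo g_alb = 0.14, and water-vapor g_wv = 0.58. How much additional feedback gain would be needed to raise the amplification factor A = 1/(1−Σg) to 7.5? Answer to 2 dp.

0.17

Current total gain = 0.6997.
Target gain for A = 7.5: g* = 1 − 1/7.5 = 0.8667.
Additional gain needed = 0.8667 − 0.6997 = 0.17.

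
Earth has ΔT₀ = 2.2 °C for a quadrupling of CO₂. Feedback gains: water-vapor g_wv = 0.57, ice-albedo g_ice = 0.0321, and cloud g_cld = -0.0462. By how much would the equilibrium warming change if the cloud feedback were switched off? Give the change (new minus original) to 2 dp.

0.58 °C

Original: g = 0.5559, ΔT = 2.2/(1−0.5559) = 4.9538 °C.
Without cloud: g' = 0.6021, ΔT' = 2.2/(1−0.6021) = 5.5290 °C.
Change = 5.5290 − 4.9538 = 0.58 °C.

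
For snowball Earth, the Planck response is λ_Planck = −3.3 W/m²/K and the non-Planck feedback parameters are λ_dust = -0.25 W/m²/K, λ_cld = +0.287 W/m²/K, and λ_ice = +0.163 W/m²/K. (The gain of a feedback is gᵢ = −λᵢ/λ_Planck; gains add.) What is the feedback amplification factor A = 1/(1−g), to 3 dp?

Convert to gains: g_dust = -0.25/3.3 = -0.07576; g_cld = 0.287/3.3 = 0.08697; g_ice = 0.163/3.3 = 0.04939.
Total gain g = 0.0606.
A = 1/(1 − 0.0606) = 1.065.

1.065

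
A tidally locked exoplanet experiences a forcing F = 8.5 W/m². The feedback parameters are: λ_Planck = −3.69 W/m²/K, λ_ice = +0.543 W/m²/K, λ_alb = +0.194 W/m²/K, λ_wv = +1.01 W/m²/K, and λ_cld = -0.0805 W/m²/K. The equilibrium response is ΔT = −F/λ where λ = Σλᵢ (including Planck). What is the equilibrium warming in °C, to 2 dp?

4.20 °C

Net feedback parameter λ = (−3.69) + (+0.543) + (+0.194) + (+1.01) + (-0.0805) = -2.0235 W/m²/K.
ΔT = −F/λ = −8.5/(-2.0235) = 4.20 °C.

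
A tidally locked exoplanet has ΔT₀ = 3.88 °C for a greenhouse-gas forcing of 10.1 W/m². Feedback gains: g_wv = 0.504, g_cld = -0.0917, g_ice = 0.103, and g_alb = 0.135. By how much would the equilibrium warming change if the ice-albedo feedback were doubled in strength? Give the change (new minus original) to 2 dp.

Original: g = 0.6503, ΔT = 3.88/(1−0.6503) = 11.0952 °C.
With doubled ice-albedo: g' = 0.7533, ΔT' = 3.88/(1−0.7533) = 15.7276 °C.
Change = 15.7276 − 11.0952 = 4.63 °C.

4.63 °C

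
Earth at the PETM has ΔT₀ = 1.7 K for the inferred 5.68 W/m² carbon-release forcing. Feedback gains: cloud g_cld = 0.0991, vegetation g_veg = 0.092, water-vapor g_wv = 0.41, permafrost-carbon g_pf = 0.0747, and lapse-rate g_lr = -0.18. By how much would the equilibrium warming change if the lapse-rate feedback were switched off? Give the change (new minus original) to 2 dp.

Original: g = 0.4958, ΔT = 1.7/(1−0.4958) = 3.3717 K.
Without lapse-rate: g' = 0.6758, ΔT' = 1.7/(1−0.6758) = 5.2437 K.
Change = 5.2437 − 3.3717 = 1.87 K.

1.87 K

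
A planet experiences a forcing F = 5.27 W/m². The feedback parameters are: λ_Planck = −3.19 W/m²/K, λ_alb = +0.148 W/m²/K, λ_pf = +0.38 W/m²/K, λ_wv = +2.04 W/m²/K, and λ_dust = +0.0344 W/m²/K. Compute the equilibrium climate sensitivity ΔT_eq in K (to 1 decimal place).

Net feedback parameter λ = (−3.19) + (+0.148) + (+0.38) + (+2.04) + (+0.0344) = -0.5876 W/m²/K.
ΔT = −F/λ = −5.27/(-0.5876) = 9.0 K.

9.0 K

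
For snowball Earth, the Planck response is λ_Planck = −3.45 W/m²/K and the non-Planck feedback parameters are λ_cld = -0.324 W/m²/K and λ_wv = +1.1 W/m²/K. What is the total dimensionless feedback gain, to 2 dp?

Convert to gains: g_cld = -0.324/3.45 = -0.09391; g_wv = 1.1/3.45 = 0.3188.
Total gain g = 0.22489.

0.22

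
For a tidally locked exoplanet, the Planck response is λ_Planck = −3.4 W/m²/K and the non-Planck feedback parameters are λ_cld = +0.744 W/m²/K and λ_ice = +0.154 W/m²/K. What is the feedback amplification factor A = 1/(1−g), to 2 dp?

1.36

Convert to gains: g_cld = 0.744/3.4 = 0.2188; g_ice = 0.154/3.4 = 0.04529.
Total gain g = 0.26409.
A = 1/(1 − 0.26409) = 1.36.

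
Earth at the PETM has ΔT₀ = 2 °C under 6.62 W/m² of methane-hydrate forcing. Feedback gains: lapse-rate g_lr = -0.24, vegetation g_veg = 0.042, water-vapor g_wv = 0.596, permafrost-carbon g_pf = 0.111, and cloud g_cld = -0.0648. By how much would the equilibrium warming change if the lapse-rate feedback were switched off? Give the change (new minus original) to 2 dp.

Original: g = 0.4442, ΔT = 2/(1−0.4442) = 3.5984 °C.
Without lapse-rate: g' = 0.6842, ΔT' = 2/(1−0.6842) = 6.3331 °C.
Change = 6.3331 − 3.5984 = 2.73 °C.

2.73 °C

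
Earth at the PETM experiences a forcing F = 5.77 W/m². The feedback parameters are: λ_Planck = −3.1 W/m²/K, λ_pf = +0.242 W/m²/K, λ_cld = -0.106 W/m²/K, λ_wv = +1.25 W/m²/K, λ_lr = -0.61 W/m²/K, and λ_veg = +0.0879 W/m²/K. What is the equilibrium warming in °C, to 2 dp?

Net feedback parameter λ = (−3.1) + (+0.242) + (-0.106) + (+1.25) + (-0.61) + (+0.0879) = -2.2361 W/m²/K.
ΔT = −F/λ = −5.77/(-2.2361) = 2.58 °C.

2.58 °C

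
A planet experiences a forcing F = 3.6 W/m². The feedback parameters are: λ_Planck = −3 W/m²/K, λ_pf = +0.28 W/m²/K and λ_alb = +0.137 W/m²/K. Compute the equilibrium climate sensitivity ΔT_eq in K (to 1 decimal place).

Net feedback parameter λ = (−3) + (+0.28) + (+0.137) = -2.583 W/m²/K.
ΔT = −F/λ = −3.6/(-2.583) = 1.4 K.

1.4 K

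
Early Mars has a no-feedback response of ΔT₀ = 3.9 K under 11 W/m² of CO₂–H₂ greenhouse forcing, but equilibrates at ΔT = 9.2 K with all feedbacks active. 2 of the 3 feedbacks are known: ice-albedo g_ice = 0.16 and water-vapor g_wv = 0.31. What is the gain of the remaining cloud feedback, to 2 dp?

0.11

Amplification A = ΔT/ΔT₀ = 9.2/3.9 = 2.359.
Total gain g = 1 − 1/A = 1 − 1/2.359 = 0.5761.
Known gains sum to 0.16 + 0.31 = 0.47.
g_cld = 0.5761 − 0.47 = 0.11.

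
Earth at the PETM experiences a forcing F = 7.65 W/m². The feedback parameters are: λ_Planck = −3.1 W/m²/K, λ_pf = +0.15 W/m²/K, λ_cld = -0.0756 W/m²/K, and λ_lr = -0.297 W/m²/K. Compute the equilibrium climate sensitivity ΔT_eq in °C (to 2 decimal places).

2.30 °C

Net feedback parameter λ = (−3.1) + (+0.15) + (-0.0756) + (-0.297) = -3.3226 W/m²/K.
ΔT = −F/λ = −7.65/(-3.3226) = 2.30 °C.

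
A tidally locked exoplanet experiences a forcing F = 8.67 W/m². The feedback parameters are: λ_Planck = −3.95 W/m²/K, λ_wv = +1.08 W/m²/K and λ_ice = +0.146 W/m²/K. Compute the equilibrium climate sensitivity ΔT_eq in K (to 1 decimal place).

3.2 K

Net feedback parameter λ = (−3.95) + (+1.08) + (+0.146) = -2.724 W/m²/K.
ΔT = −F/λ = −8.67/(-2.724) = 3.2 K.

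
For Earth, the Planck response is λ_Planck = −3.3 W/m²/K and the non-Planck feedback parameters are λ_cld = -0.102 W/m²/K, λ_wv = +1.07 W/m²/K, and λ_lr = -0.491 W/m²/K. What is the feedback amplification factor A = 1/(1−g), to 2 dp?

Convert to gains: g_cld = -0.102/3.3 = -0.03091; g_wv = 1.07/3.3 = 0.3242; g_lr = -0.491/3.3 = -0.1488.
Total gain g = 0.14449.
A = 1/(1 − 0.14449) = 1.17.

1.17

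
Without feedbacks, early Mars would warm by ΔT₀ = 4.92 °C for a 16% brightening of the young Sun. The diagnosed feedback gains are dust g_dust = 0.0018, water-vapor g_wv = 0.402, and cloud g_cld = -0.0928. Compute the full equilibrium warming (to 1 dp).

7.1 °C

Total gain g = 0.0018 + 0.402 − 0.0928 = 0.311.
Amplification A = 1/(1 − 0.311) = 1.451.
ΔT = 4.92 × 1.451 = 7.1 °C.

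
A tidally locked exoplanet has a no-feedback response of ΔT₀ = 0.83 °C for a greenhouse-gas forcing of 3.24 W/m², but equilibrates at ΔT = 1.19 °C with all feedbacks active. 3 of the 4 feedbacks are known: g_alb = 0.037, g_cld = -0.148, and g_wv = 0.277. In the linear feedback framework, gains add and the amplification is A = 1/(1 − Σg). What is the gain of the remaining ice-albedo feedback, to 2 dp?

Amplification A = ΔT/ΔT₀ = 1.19/0.83 = 1.434.
Total gain g = 1 − 1/A = 1 − 1/1.434 = 0.3026.
Known gains sum to 0.037 − 0.148 + 0.277 = 0.166.
g_ice = 0.3026 − 0.166 = 0.14.

0.14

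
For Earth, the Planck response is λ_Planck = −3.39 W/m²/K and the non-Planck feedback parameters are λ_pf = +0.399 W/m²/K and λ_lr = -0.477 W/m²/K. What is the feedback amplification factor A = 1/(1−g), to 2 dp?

Convert to gains: g_pf = 0.399/3.39 = 0.1177; g_lr = -0.477/3.39 = -0.1407.
Total gain g = -0.023.
A = 1/(1 + 0.023) = 0.98.

0.98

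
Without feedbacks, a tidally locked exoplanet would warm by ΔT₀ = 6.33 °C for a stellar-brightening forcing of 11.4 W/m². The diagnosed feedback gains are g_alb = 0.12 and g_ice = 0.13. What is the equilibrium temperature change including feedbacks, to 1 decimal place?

8.4 °C

Total gain g = 0.12 + 0.13 = 0.25.
Amplification A = 1/(1 − 0.25) = 1.333.
ΔT = 6.33 × 1.333 = 8.4 °C.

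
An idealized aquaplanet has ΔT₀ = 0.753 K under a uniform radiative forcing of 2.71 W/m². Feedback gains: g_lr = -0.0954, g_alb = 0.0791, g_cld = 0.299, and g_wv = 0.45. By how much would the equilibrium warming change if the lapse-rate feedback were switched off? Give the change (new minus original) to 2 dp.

1.56 K

Original: g = 0.7327, ΔT = 0.753/(1−0.7327) = 2.8171 K.
Without lapse-rate: g' = 0.8281, ΔT' = 0.753/(1−0.8281) = 4.3805 K.
Change = 4.3805 − 2.8171 = 1.56 K.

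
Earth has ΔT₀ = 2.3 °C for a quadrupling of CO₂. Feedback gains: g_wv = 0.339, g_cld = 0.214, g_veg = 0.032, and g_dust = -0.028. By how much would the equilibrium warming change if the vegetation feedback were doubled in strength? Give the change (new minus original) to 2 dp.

Original: g = 0.557, ΔT = 2.3/(1−0.557) = 5.1919 °C.
With doubled vegetation: g' = 0.589, ΔT' = 2.3/(1−0.589) = 5.5961 °C.
Change = 5.5961 − 5.1919 = 0.40 °C.

0.40 °C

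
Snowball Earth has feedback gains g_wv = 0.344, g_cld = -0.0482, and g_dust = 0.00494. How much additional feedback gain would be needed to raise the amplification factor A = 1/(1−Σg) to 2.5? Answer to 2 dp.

Current total gain = 0.30074.
Target gain for A = 2.5: g* = 1 − 1/2.5 = 0.6.
Additional gain needed = 0.6 − 0.30074 = 0.30.

0.30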